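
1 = 1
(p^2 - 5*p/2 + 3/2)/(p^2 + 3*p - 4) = (p - 3/2)/(p + 4)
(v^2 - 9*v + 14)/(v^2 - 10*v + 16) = (v - 7)/(v - 8)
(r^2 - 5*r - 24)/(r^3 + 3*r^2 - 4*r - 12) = (r - 8)/(r^2 - 4)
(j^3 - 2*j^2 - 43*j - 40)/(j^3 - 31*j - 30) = (j - 8)/(j - 6)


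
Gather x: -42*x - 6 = -42*x - 6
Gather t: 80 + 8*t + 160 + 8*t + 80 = 16*t + 320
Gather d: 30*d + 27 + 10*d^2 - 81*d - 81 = 10*d^2 - 51*d - 54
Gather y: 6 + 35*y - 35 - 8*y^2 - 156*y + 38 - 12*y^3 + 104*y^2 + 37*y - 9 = -12*y^3 + 96*y^2 - 84*y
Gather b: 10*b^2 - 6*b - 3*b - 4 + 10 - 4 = 10*b^2 - 9*b + 2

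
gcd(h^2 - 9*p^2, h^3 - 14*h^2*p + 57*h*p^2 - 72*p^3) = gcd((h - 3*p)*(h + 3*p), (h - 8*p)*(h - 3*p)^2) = -h + 3*p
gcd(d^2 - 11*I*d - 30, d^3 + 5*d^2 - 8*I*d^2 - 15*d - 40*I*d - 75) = d - 5*I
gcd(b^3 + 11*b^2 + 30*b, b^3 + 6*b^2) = b^2 + 6*b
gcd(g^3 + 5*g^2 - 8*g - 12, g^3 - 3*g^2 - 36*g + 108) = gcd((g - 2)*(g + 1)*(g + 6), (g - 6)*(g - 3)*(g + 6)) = g + 6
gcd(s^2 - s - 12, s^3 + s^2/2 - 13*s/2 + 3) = s + 3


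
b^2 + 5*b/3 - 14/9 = (b - 2/3)*(b + 7/3)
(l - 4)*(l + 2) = l^2 - 2*l - 8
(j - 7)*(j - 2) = j^2 - 9*j + 14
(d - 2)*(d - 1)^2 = d^3 - 4*d^2 + 5*d - 2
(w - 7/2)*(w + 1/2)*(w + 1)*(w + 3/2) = w^4 - w^3/2 - 31*w^2/4 - 71*w/8 - 21/8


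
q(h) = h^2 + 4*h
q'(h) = 2*h + 4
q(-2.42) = -3.82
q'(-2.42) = -0.84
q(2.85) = 19.52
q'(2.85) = 9.70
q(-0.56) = -1.93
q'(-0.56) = 2.88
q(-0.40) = -1.44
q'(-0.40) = 3.20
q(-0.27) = -1.01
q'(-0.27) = 3.46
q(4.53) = 38.64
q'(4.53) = 13.06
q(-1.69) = -3.90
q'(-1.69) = 0.62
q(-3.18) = -2.61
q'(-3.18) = -2.36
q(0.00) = 0.00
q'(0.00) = 4.00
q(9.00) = 117.00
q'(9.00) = 22.00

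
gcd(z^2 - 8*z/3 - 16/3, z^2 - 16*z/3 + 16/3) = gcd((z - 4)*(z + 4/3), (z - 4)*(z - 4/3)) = z - 4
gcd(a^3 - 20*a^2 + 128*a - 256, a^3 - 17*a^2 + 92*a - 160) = a^2 - 12*a + 32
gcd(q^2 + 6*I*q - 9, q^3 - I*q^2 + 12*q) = q + 3*I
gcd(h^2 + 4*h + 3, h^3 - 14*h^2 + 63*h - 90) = 1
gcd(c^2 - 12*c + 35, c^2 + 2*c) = 1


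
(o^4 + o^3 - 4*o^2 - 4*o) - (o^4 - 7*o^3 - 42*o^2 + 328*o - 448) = 8*o^3 + 38*o^2 - 332*o + 448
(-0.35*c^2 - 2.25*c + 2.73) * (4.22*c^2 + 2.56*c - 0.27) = -1.477*c^4 - 10.391*c^3 + 5.8551*c^2 + 7.5963*c - 0.7371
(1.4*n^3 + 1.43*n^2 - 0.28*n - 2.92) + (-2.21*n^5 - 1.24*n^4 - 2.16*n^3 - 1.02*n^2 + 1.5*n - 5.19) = -2.21*n^5 - 1.24*n^4 - 0.76*n^3 + 0.41*n^2 + 1.22*n - 8.11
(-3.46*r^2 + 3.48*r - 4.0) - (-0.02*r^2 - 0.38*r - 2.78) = -3.44*r^2 + 3.86*r - 1.22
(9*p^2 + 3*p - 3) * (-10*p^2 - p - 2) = -90*p^4 - 39*p^3 + 9*p^2 - 3*p + 6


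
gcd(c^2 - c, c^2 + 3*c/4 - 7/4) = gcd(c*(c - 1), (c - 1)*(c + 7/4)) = c - 1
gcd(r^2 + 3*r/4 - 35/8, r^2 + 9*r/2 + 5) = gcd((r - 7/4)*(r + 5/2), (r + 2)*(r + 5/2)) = r + 5/2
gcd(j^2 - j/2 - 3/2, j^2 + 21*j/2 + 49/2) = 1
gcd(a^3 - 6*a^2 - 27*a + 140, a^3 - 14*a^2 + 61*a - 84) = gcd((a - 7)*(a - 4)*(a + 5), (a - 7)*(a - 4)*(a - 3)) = a^2 - 11*a + 28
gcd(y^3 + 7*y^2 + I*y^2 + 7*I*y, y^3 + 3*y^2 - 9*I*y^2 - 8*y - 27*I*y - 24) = 1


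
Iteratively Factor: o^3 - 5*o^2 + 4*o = (o - 1)*(o^2 - 4*o) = o*(o - 1)*(o - 4)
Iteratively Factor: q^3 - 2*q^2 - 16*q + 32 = (q + 4)*(q^2 - 6*q + 8) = (q - 2)*(q + 4)*(q - 4)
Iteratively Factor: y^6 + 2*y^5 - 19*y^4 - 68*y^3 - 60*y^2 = (y)*(y^5 + 2*y^4 - 19*y^3 - 68*y^2 - 60*y) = y*(y + 2)*(y^4 - 19*y^2 - 30*y) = y*(y + 2)*(y + 3)*(y^3 - 3*y^2 - 10*y) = y*(y + 2)^2*(y + 3)*(y^2 - 5*y) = y^2*(y + 2)^2*(y + 3)*(y - 5)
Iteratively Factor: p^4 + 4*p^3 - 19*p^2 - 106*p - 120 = (p + 3)*(p^3 + p^2 - 22*p - 40) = (p + 3)*(p + 4)*(p^2 - 3*p - 10) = (p - 5)*(p + 3)*(p + 4)*(p + 2)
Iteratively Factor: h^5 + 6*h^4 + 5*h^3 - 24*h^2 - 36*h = (h - 2)*(h^4 + 8*h^3 + 21*h^2 + 18*h) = (h - 2)*(h + 2)*(h^3 + 6*h^2 + 9*h) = h*(h - 2)*(h + 2)*(h^2 + 6*h + 9) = h*(h - 2)*(h + 2)*(h + 3)*(h + 3)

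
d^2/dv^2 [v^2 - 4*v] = 2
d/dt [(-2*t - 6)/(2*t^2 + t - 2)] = 2*(-2*t^2 - t + (t + 3)*(4*t + 1) + 2)/(2*t^2 + t - 2)^2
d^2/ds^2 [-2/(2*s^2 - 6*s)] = 2*(s*(s - 3) - (2*s - 3)^2)/(s^3*(s - 3)^3)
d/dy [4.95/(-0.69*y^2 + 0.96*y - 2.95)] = (6.831*y - 4.752)/(0.69*y^2 - 0.96*y + 2.95)^2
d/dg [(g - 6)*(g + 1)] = 2*g - 5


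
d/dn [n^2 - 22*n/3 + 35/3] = 2*n - 22/3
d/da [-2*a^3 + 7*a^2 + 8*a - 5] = -6*a^2 + 14*a + 8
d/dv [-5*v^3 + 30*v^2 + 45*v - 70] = -15*v^2 + 60*v + 45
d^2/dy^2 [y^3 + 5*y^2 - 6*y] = 6*y + 10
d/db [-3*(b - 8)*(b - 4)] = 36 - 6*b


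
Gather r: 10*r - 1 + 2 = 10*r + 1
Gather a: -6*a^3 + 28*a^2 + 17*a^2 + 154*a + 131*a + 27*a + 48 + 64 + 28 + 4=-6*a^3 + 45*a^2 + 312*a + 144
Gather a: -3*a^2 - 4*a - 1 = -3*a^2 - 4*a - 1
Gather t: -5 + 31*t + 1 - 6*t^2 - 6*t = -6*t^2 + 25*t - 4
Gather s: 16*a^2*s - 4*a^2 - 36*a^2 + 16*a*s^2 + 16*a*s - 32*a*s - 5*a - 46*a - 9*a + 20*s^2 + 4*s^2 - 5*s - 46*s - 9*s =-40*a^2 - 60*a + s^2*(16*a + 24) + s*(16*a^2 - 16*a - 60)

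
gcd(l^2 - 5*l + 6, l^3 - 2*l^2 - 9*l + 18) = l^2 - 5*l + 6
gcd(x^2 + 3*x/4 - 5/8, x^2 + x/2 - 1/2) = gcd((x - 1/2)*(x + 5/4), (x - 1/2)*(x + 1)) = x - 1/2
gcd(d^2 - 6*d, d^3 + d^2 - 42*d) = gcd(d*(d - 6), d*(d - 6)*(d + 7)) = d^2 - 6*d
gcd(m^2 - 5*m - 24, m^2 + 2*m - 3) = m + 3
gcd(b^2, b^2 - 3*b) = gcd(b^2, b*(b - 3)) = b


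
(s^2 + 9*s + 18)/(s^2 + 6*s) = (s + 3)/s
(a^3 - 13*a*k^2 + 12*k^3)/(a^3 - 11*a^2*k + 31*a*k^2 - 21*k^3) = (a + 4*k)/(a - 7*k)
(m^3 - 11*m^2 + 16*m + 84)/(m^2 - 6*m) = m - 5 - 14/m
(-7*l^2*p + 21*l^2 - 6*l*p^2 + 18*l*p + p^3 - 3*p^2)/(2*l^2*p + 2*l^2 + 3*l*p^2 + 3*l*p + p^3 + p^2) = (-7*l*p + 21*l + p^2 - 3*p)/(2*l*p + 2*l + p^2 + p)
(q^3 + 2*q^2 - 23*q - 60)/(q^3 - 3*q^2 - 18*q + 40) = (q + 3)/(q - 2)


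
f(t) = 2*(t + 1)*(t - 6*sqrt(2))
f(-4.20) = 81.19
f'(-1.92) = -22.65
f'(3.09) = -2.61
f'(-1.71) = -21.81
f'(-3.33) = -28.29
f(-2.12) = 23.76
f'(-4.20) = -31.77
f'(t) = 4*t - 12*sqrt(2) + 2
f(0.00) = -16.97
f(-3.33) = 55.06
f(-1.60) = 12.10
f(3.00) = -43.88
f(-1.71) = 14.48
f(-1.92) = 19.15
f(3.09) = -44.13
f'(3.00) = -2.97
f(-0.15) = -14.68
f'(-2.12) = -23.45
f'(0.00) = -14.97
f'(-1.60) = -21.37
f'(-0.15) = -15.57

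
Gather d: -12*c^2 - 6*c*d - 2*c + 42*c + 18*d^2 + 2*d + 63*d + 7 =-12*c^2 + 40*c + 18*d^2 + d*(65 - 6*c) + 7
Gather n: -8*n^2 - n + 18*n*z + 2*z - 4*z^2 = -8*n^2 + n*(18*z - 1) - 4*z^2 + 2*z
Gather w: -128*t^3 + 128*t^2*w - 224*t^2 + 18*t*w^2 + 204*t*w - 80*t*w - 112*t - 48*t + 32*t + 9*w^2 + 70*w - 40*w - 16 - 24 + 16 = -128*t^3 - 224*t^2 - 128*t + w^2*(18*t + 9) + w*(128*t^2 + 124*t + 30) - 24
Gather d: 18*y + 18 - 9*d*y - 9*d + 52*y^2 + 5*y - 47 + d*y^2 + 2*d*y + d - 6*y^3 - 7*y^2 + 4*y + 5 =d*(y^2 - 7*y - 8) - 6*y^3 + 45*y^2 + 27*y - 24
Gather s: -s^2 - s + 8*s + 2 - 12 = -s^2 + 7*s - 10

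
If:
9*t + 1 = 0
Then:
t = -1/9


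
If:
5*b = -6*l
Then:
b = -6*l/5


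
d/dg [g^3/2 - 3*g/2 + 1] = 3*g^2/2 - 3/2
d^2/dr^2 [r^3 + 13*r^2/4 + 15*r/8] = 6*r + 13/2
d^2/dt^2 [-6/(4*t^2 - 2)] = 12*(-6*t^2 - 1)/(2*t^2 - 1)^3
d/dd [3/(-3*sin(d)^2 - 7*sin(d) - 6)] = 3*(6*sin(d) + 7)*cos(d)/(3*sin(d)^2 + 7*sin(d) + 6)^2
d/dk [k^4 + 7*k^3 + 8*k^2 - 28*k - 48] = 4*k^3 + 21*k^2 + 16*k - 28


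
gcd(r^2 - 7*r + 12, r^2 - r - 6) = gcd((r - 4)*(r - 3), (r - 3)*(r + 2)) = r - 3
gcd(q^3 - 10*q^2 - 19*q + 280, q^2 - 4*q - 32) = q - 8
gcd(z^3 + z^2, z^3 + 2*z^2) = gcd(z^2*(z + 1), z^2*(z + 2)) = z^2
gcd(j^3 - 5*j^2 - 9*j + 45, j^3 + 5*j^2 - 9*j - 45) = j^2 - 9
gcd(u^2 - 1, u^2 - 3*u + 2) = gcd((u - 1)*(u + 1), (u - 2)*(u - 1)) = u - 1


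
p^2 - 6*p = p*(p - 6)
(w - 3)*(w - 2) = w^2 - 5*w + 6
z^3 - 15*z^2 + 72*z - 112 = (z - 7)*(z - 4)^2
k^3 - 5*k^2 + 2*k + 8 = (k - 4)*(k - 2)*(k + 1)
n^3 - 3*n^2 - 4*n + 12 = (n - 3)*(n - 2)*(n + 2)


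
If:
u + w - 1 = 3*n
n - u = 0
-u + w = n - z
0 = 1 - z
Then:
No Solution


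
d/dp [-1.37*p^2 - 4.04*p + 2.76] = -2.74*p - 4.04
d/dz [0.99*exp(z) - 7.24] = 0.99*exp(z)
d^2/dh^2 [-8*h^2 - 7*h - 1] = -16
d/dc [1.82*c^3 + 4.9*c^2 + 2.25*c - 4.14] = 5.46*c^2 + 9.8*c + 2.25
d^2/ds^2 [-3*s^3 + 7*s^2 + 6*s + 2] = 14 - 18*s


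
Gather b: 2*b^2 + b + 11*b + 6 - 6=2*b^2 + 12*b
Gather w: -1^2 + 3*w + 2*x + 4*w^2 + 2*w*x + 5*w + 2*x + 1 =4*w^2 + w*(2*x + 8) + 4*x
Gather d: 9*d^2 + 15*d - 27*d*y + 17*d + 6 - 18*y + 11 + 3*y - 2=9*d^2 + d*(32 - 27*y) - 15*y + 15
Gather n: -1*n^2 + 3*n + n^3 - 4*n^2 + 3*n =n^3 - 5*n^2 + 6*n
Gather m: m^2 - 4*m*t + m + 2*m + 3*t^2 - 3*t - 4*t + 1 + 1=m^2 + m*(3 - 4*t) + 3*t^2 - 7*t + 2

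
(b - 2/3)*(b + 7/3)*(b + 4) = b^3 + 17*b^2/3 + 46*b/9 - 56/9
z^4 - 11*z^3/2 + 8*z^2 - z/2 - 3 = (z - 3)*(z - 2)*(z - 1)*(z + 1/2)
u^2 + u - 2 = (u - 1)*(u + 2)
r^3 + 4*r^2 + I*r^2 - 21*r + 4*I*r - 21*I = (r - 3)*(r + 7)*(r + I)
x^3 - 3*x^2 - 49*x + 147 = (x - 7)*(x - 3)*(x + 7)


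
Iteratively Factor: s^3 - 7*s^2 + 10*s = (s)*(s^2 - 7*s + 10) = s*(s - 5)*(s - 2)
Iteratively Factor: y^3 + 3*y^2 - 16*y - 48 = (y + 4)*(y^2 - y - 12) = (y + 3)*(y + 4)*(y - 4)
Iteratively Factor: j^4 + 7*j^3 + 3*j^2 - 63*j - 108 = (j + 3)*(j^3 + 4*j^2 - 9*j - 36) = (j - 3)*(j + 3)*(j^2 + 7*j + 12) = (j - 3)*(j + 3)*(j + 4)*(j + 3)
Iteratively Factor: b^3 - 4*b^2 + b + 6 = (b + 1)*(b^2 - 5*b + 6) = (b - 2)*(b + 1)*(b - 3)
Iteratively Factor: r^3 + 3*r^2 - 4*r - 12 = (r + 3)*(r^2 - 4) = (r - 2)*(r + 3)*(r + 2)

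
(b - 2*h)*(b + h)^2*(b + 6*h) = b^4 + 6*b^3*h - 3*b^2*h^2 - 20*b*h^3 - 12*h^4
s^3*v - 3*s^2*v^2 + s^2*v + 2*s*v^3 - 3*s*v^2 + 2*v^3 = (s - 2*v)*(s - v)*(s*v + v)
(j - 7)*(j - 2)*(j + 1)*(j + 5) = j^4 - 3*j^3 - 35*j^2 + 39*j + 70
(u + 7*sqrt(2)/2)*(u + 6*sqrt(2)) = u^2 + 19*sqrt(2)*u/2 + 42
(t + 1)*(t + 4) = t^2 + 5*t + 4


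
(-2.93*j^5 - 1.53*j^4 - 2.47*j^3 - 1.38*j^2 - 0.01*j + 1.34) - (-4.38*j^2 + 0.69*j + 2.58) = -2.93*j^5 - 1.53*j^4 - 2.47*j^3 + 3.0*j^2 - 0.7*j - 1.24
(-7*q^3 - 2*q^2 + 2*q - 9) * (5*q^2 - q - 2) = -35*q^5 - 3*q^4 + 26*q^3 - 43*q^2 + 5*q + 18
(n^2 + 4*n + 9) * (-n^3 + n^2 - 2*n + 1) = -n^5 - 3*n^4 - 7*n^3 + 2*n^2 - 14*n + 9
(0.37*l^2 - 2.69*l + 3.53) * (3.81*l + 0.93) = 1.4097*l^3 - 9.9048*l^2 + 10.9476*l + 3.2829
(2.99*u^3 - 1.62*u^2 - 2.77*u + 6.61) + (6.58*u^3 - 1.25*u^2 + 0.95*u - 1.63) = 9.57*u^3 - 2.87*u^2 - 1.82*u + 4.98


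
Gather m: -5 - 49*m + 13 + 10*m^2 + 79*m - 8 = 10*m^2 + 30*m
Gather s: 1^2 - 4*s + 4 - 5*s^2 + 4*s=5 - 5*s^2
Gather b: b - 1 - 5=b - 6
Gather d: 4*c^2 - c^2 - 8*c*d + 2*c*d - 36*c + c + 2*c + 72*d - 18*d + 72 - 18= 3*c^2 - 33*c + d*(54 - 6*c) + 54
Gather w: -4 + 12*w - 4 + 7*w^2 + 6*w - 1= 7*w^2 + 18*w - 9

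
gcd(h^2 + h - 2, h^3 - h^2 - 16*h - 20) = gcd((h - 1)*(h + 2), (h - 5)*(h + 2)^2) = h + 2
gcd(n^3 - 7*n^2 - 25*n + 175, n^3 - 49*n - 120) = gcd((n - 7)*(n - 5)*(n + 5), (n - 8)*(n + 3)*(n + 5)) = n + 5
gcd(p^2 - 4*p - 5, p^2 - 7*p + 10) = p - 5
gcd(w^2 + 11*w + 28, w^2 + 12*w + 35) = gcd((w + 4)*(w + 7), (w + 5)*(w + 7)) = w + 7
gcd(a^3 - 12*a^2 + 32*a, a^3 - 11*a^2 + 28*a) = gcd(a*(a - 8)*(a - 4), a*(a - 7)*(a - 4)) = a^2 - 4*a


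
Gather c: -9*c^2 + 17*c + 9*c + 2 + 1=-9*c^2 + 26*c + 3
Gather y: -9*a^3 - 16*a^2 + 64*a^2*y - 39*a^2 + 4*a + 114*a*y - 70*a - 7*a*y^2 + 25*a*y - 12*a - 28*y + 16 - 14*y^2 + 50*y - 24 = -9*a^3 - 55*a^2 - 78*a + y^2*(-7*a - 14) + y*(64*a^2 + 139*a + 22) - 8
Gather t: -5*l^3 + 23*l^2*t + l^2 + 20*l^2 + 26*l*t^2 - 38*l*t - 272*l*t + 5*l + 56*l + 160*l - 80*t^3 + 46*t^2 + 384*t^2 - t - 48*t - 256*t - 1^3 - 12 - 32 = -5*l^3 + 21*l^2 + 221*l - 80*t^3 + t^2*(26*l + 430) + t*(23*l^2 - 310*l - 305) - 45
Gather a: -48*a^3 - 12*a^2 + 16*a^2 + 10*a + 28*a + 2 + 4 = -48*a^3 + 4*a^2 + 38*a + 6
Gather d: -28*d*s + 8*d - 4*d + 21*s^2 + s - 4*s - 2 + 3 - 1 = d*(4 - 28*s) + 21*s^2 - 3*s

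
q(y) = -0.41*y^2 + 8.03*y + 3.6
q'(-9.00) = 15.41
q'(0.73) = 7.43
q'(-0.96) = 8.82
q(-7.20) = -75.47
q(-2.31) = -17.14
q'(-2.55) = 10.12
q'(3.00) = 5.57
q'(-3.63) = 11.01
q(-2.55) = -19.54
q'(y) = 8.03 - 0.82*y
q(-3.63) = -30.95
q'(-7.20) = 13.93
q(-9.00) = -101.88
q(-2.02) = -14.29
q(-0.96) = -4.49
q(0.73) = 9.24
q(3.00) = 24.00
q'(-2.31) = 9.92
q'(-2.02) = 9.69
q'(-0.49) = 8.43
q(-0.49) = -0.43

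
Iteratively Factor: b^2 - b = (b - 1)*(b)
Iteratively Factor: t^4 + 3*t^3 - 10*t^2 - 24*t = (t + 2)*(t^3 + t^2 - 12*t) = (t - 3)*(t + 2)*(t^2 + 4*t) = (t - 3)*(t + 2)*(t + 4)*(t)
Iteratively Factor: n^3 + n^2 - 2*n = (n)*(n^2 + n - 2) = n*(n + 2)*(n - 1)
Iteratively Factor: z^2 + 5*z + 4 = (z + 1)*(z + 4)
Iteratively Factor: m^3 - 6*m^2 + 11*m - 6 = (m - 1)*(m^2 - 5*m + 6) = (m - 2)*(m - 1)*(m - 3)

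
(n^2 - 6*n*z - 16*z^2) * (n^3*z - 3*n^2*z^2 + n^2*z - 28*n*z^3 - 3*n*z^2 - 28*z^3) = n^5*z - 9*n^4*z^2 + n^4*z - 26*n^3*z^3 - 9*n^3*z^2 + 216*n^2*z^4 - 26*n^2*z^3 + 448*n*z^5 + 216*n*z^4 + 448*z^5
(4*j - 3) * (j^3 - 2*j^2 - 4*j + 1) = 4*j^4 - 11*j^3 - 10*j^2 + 16*j - 3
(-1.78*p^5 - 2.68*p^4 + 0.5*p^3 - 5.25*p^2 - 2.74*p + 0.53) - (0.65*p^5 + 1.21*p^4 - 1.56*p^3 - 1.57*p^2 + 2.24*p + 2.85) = -2.43*p^5 - 3.89*p^4 + 2.06*p^3 - 3.68*p^2 - 4.98*p - 2.32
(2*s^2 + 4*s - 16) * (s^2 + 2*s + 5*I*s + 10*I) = 2*s^4 + 8*s^3 + 10*I*s^3 - 8*s^2 + 40*I*s^2 - 32*s - 40*I*s - 160*I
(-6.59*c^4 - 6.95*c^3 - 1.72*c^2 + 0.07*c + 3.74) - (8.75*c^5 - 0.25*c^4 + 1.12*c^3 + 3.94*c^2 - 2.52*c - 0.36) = -8.75*c^5 - 6.34*c^4 - 8.07*c^3 - 5.66*c^2 + 2.59*c + 4.1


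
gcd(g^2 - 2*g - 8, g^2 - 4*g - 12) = g + 2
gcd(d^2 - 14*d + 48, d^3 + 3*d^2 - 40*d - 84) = d - 6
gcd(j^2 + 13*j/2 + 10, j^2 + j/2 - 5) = j + 5/2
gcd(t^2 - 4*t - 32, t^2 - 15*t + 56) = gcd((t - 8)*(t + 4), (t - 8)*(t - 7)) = t - 8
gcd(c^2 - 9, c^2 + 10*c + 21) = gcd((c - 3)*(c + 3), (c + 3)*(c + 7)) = c + 3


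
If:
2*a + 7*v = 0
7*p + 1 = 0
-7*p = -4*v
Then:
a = 7/8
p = -1/7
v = -1/4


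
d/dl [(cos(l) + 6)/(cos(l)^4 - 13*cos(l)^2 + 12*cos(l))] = (3*(1 - cos(2*l))^2/4 - 138*cos(l) - 7*cos(2*l)/2 + 6*cos(3*l) + 131/2)*sin(l)/((cos(l)^3 - 13*cos(l) + 12)^2*cos(l)^2)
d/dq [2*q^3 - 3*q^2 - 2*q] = 6*q^2 - 6*q - 2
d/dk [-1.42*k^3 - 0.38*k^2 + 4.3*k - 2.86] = -4.26*k^2 - 0.76*k + 4.3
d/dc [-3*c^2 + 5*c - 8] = 5 - 6*c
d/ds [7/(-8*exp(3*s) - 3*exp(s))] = 21*(8*exp(2*s) + 1)*exp(-s)/(8*exp(2*s) + 3)^2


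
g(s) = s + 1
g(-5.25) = -4.25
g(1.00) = 2.00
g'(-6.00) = 1.00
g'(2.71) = 1.00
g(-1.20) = -0.20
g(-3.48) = -2.48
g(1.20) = 2.20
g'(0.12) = 1.00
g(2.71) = 3.71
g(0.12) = 1.12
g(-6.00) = -5.00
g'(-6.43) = 1.00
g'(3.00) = 1.00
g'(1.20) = 1.00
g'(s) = 1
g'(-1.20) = 1.00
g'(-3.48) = 1.00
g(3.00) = 4.00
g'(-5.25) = 1.00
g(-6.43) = -5.43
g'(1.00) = 1.00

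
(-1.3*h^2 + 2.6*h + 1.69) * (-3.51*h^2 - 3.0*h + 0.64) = 4.563*h^4 - 5.226*h^3 - 14.5639*h^2 - 3.406*h + 1.0816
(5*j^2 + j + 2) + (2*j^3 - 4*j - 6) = 2*j^3 + 5*j^2 - 3*j - 4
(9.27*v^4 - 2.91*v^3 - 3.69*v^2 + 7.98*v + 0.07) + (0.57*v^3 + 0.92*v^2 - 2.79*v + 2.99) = 9.27*v^4 - 2.34*v^3 - 2.77*v^2 + 5.19*v + 3.06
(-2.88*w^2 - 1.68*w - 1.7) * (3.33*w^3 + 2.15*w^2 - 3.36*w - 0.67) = -9.5904*w^5 - 11.7864*w^4 + 0.403800000000001*w^3 + 3.9194*w^2 + 6.8376*w + 1.139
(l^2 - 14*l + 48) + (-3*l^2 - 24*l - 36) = -2*l^2 - 38*l + 12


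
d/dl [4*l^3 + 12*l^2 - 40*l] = 12*l^2 + 24*l - 40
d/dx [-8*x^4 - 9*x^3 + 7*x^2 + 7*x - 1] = -32*x^3 - 27*x^2 + 14*x + 7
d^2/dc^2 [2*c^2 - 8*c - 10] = 4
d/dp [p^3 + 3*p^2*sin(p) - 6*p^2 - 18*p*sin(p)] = 3*p^2*cos(p) + 3*p^2 + 6*p*sin(p) - 18*p*cos(p) - 12*p - 18*sin(p)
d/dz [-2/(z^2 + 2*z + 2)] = 4*(z + 1)/(z^2 + 2*z + 2)^2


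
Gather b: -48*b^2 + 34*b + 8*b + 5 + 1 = -48*b^2 + 42*b + 6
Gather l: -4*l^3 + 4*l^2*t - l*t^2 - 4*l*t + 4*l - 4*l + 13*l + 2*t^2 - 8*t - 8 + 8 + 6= -4*l^3 + 4*l^2*t + l*(-t^2 - 4*t + 13) + 2*t^2 - 8*t + 6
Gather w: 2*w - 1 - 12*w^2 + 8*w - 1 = -12*w^2 + 10*w - 2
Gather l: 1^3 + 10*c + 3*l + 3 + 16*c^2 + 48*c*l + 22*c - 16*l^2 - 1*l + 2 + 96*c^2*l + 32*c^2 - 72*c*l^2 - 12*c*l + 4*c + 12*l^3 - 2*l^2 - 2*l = 48*c^2 + 36*c + 12*l^3 + l^2*(-72*c - 18) + l*(96*c^2 + 36*c) + 6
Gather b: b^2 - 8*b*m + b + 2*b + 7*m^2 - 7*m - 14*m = b^2 + b*(3 - 8*m) + 7*m^2 - 21*m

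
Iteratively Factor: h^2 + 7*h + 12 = (h + 3)*(h + 4)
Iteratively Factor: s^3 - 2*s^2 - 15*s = (s - 5)*(s^2 + 3*s) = (s - 5)*(s + 3)*(s)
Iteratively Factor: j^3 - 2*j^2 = (j)*(j^2 - 2*j) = j^2*(j - 2)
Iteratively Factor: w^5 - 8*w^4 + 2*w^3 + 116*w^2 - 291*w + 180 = (w - 5)*(w^4 - 3*w^3 - 13*w^2 + 51*w - 36) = (w - 5)*(w - 3)*(w^3 - 13*w + 12) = (w - 5)*(w - 3)*(w - 1)*(w^2 + w - 12) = (w - 5)*(w - 3)^2*(w - 1)*(w + 4)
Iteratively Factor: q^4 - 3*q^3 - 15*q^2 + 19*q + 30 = (q + 3)*(q^3 - 6*q^2 + 3*q + 10) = (q - 5)*(q + 3)*(q^2 - q - 2) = (q - 5)*(q + 1)*(q + 3)*(q - 2)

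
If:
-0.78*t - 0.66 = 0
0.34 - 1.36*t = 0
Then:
No Solution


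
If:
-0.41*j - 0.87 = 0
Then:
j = -2.12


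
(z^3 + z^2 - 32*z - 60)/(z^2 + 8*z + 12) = (z^2 - z - 30)/(z + 6)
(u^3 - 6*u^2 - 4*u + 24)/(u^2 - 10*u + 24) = (u^2 - 4)/(u - 4)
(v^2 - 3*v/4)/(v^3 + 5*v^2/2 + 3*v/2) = (4*v - 3)/(2*(2*v^2 + 5*v + 3))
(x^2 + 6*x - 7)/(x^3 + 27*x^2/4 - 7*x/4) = 4*(x - 1)/(x*(4*x - 1))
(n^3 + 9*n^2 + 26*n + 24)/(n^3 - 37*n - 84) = (n + 2)/(n - 7)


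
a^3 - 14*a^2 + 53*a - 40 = (a - 8)*(a - 5)*(a - 1)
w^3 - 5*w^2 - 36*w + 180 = (w - 6)*(w - 5)*(w + 6)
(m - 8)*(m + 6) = m^2 - 2*m - 48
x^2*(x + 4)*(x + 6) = x^4 + 10*x^3 + 24*x^2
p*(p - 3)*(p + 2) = p^3 - p^2 - 6*p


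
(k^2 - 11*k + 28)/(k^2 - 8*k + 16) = (k - 7)/(k - 4)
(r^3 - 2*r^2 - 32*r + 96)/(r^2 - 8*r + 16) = r + 6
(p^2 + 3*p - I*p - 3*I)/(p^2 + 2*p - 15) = (p^2 + p*(3 - I) - 3*I)/(p^2 + 2*p - 15)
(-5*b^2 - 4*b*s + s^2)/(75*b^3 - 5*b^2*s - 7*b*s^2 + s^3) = (b + s)/(-15*b^2 - 2*b*s + s^2)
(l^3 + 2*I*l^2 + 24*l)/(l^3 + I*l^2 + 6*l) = (l^2 + 2*I*l + 24)/(l^2 + I*l + 6)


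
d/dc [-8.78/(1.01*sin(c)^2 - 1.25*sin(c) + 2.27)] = (17.7356*sin(c) - 10.975)*cos(c)/(1.01*sin(c)^2 - 1.25*sin(c) + 2.27)^2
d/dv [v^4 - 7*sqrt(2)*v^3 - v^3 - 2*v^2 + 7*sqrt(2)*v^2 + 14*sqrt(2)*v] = 4*v^3 - 21*sqrt(2)*v^2 - 3*v^2 - 4*v + 14*sqrt(2)*v + 14*sqrt(2)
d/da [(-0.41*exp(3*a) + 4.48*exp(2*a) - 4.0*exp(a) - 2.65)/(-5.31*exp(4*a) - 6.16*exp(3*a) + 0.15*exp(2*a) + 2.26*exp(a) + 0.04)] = (-2.1771*exp(6*a) + 47.5776*exp(5*a) - 36.1847*exp(4*a) - 107.4192*exp(3*a) - 38.2964*exp(2*a) + 1.1534*exp(a) + 5.829)*exp(a)/(28.1961*exp(8*a) + 65.4192*exp(7*a) + 36.3526*exp(6*a) - 25.8492*exp(5*a) - 28.2455*exp(4*a) + 0.1852*exp(3*a) + 5.1196*exp(2*a) + 0.1808*exp(a) + 0.0016)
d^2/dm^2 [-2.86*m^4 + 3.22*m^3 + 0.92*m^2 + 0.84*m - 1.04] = -34.32*m^2 + 19.32*m + 1.84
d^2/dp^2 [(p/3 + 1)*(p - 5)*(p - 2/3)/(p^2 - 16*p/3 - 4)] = 2*(41*p^3 + 558*p^2 - 2484*p + 5160)/(27*p^6 - 432*p^5 + 1980*p^4 - 640*p^3 - 7920*p^2 - 6912*p - 1728)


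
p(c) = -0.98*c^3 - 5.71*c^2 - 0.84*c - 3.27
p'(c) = -2.94*c^2 - 11.42*c - 0.84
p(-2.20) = -18.62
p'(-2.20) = 10.05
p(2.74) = -68.60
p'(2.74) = -54.20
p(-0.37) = -3.69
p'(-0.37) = 2.98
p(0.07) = -3.36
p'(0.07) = -1.65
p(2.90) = -77.63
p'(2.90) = -58.68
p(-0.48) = -4.07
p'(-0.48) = 3.96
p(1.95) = -33.89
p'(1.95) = -34.29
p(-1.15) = -8.37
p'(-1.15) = 8.40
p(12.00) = -2529.03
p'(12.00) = -561.24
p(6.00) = -425.55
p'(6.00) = -175.20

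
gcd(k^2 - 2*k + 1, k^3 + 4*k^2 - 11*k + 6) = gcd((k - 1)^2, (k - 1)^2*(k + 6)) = k^2 - 2*k + 1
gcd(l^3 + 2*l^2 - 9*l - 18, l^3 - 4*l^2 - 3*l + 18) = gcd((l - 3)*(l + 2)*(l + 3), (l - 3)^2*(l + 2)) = l^2 - l - 6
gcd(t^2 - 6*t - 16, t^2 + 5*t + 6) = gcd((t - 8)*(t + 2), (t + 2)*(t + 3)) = t + 2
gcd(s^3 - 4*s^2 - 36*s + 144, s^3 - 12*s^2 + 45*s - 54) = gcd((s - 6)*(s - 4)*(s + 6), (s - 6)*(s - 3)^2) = s - 6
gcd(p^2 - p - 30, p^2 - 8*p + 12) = p - 6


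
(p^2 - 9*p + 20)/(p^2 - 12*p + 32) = (p - 5)/(p - 8)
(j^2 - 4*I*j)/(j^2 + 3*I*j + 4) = j*(j - 4*I)/(j^2 + 3*I*j + 4)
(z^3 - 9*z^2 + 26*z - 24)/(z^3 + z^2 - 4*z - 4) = (z^2 - 7*z + 12)/(z^2 + 3*z + 2)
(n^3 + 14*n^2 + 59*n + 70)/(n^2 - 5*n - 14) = (n^2 + 12*n + 35)/(n - 7)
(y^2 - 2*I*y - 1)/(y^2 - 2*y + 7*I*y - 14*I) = (y^2 - 2*I*y - 1)/(y^2 + y*(-2 + 7*I) - 14*I)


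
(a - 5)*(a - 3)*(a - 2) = a^3 - 10*a^2 + 31*a - 30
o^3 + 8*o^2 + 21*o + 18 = (o + 2)*(o + 3)^2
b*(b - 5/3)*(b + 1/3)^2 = b^4 - b^3 - b^2 - 5*b/27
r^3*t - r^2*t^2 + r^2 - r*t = r*(r - t)*(r*t + 1)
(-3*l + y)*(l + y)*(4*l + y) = -12*l^3 - 11*l^2*y + 2*l*y^2 + y^3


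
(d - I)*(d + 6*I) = d^2 + 5*I*d + 6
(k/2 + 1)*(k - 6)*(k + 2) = k^3/2 - k^2 - 10*k - 12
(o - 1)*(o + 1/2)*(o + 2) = o^3 + 3*o^2/2 - 3*o/2 - 1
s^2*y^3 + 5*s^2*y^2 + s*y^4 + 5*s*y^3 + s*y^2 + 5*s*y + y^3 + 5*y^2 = y*(s + y)*(y + 5)*(s*y + 1)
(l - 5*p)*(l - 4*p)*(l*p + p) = l^3*p - 9*l^2*p^2 + l^2*p + 20*l*p^3 - 9*l*p^2 + 20*p^3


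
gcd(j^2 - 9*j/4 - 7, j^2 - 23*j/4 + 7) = j - 4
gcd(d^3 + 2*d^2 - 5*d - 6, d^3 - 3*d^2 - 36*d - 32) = d + 1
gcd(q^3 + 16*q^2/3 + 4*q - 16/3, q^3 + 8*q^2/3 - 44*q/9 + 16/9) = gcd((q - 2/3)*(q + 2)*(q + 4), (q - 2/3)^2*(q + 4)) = q^2 + 10*q/3 - 8/3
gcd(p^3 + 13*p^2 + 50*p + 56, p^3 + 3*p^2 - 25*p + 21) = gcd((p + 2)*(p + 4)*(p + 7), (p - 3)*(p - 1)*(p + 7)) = p + 7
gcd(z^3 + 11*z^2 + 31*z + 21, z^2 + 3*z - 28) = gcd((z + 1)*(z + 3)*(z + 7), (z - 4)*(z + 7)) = z + 7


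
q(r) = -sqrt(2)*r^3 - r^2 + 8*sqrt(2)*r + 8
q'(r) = -3*sqrt(2)*r^2 - 2*r + 8*sqrt(2)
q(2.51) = 7.73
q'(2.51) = -20.44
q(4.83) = -120.04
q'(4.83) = -97.32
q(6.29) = -312.34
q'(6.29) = -169.12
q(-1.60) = -6.87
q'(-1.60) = 3.65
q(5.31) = -171.86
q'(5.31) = -118.93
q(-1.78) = -7.33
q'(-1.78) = 1.43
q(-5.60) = 161.64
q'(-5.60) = -110.54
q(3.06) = -7.26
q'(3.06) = -34.53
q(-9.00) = 856.14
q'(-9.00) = -314.34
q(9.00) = -1002.14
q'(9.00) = -350.34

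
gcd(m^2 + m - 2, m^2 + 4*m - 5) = m - 1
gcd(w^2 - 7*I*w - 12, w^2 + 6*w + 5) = 1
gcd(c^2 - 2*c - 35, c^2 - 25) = c + 5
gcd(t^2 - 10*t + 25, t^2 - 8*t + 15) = t - 5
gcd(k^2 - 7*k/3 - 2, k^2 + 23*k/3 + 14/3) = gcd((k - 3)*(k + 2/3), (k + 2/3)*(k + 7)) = k + 2/3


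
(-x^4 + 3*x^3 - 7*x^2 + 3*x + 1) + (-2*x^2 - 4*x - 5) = -x^4 + 3*x^3 - 9*x^2 - x - 4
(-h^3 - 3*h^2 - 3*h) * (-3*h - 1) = 3*h^4 + 10*h^3 + 12*h^2 + 3*h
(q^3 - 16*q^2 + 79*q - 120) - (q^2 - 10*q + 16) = q^3 - 17*q^2 + 89*q - 136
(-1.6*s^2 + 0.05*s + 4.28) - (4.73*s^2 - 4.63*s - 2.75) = -6.33*s^2 + 4.68*s + 7.03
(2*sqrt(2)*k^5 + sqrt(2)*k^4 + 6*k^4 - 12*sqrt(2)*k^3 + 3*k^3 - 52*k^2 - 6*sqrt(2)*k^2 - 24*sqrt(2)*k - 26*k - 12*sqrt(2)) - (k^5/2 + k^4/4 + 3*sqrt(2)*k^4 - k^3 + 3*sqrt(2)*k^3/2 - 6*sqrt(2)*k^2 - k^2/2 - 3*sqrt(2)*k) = -k^5/2 + 2*sqrt(2)*k^5 - 2*sqrt(2)*k^4 + 23*k^4/4 - 27*sqrt(2)*k^3/2 + 4*k^3 - 103*k^2/2 - 21*sqrt(2)*k - 26*k - 12*sqrt(2)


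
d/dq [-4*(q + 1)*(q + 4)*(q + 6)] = -12*q^2 - 88*q - 136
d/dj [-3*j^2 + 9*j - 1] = 9 - 6*j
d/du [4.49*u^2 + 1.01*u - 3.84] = 8.98*u + 1.01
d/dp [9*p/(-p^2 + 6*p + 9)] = 9*(p^2 + 9)/(p^4 - 12*p^3 + 18*p^2 + 108*p + 81)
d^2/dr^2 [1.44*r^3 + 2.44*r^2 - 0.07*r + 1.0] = 8.64*r + 4.88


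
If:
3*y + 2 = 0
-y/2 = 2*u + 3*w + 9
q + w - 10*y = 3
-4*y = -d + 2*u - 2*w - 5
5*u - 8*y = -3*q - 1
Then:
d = -239/63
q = -73/63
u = -4/7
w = -158/63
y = -2/3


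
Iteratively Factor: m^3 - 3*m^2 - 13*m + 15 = (m - 1)*(m^2 - 2*m - 15) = (m - 5)*(m - 1)*(m + 3)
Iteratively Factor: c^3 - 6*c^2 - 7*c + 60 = (c - 4)*(c^2 - 2*c - 15) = (c - 5)*(c - 4)*(c + 3)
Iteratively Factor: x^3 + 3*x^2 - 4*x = (x + 4)*(x^2 - x) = (x - 1)*(x + 4)*(x)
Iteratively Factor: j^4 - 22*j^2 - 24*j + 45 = (j - 5)*(j^3 + 5*j^2 + 3*j - 9) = (j - 5)*(j - 1)*(j^2 + 6*j + 9) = (j - 5)*(j - 1)*(j + 3)*(j + 3)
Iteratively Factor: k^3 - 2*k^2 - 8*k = (k + 2)*(k^2 - 4*k) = k*(k + 2)*(k - 4)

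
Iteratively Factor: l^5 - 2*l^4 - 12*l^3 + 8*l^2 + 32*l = (l)*(l^4 - 2*l^3 - 12*l^2 + 8*l + 32) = l*(l + 2)*(l^3 - 4*l^2 - 4*l + 16) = l*(l - 4)*(l + 2)*(l^2 - 4) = l*(l - 4)*(l - 2)*(l + 2)*(l + 2)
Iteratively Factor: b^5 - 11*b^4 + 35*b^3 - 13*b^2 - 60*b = (b - 5)*(b^4 - 6*b^3 + 5*b^2 + 12*b) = b*(b - 5)*(b^3 - 6*b^2 + 5*b + 12) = b*(b - 5)*(b - 3)*(b^2 - 3*b - 4) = b*(b - 5)*(b - 4)*(b - 3)*(b + 1)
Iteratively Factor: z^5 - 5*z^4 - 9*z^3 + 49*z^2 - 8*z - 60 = (z - 2)*(z^4 - 3*z^3 - 15*z^2 + 19*z + 30) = (z - 2)*(z + 3)*(z^3 - 6*z^2 + 3*z + 10) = (z - 2)*(z + 1)*(z + 3)*(z^2 - 7*z + 10) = (z - 5)*(z - 2)*(z + 1)*(z + 3)*(z - 2)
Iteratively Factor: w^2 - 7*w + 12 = (w - 4)*(w - 3)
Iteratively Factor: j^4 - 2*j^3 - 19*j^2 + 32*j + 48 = (j + 4)*(j^3 - 6*j^2 + 5*j + 12) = (j - 3)*(j + 4)*(j^2 - 3*j - 4) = (j - 4)*(j - 3)*(j + 4)*(j + 1)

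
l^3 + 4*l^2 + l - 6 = (l - 1)*(l + 2)*(l + 3)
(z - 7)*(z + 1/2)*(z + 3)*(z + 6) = z^4 + 5*z^3/2 - 44*z^2 - 297*z/2 - 63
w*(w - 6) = w^2 - 6*w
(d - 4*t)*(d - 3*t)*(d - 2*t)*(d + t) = d^4 - 8*d^3*t + 17*d^2*t^2 + 2*d*t^3 - 24*t^4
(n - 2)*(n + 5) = n^2 + 3*n - 10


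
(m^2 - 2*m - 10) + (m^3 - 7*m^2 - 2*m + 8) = m^3 - 6*m^2 - 4*m - 2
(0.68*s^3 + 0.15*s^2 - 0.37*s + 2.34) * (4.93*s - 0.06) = 3.3524*s^4 + 0.6987*s^3 - 1.8331*s^2 + 11.5584*s - 0.1404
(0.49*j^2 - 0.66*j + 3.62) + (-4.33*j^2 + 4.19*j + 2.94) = -3.84*j^2 + 3.53*j + 6.56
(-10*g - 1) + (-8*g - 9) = -18*g - 10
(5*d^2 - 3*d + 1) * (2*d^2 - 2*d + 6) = 10*d^4 - 16*d^3 + 38*d^2 - 20*d + 6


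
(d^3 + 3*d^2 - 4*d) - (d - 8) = d^3 + 3*d^2 - 5*d + 8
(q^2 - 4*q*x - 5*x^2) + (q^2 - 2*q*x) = 2*q^2 - 6*q*x - 5*x^2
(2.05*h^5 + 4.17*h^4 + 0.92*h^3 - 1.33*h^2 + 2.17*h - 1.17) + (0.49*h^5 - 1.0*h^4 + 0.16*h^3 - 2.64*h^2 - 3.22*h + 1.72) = 2.54*h^5 + 3.17*h^4 + 1.08*h^3 - 3.97*h^2 - 1.05*h + 0.55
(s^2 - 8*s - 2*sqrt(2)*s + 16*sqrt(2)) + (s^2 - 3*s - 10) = 2*s^2 - 11*s - 2*sqrt(2)*s - 10 + 16*sqrt(2)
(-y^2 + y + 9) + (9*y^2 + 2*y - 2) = 8*y^2 + 3*y + 7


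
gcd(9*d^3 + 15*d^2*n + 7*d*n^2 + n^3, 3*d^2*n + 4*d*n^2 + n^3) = 3*d^2 + 4*d*n + n^2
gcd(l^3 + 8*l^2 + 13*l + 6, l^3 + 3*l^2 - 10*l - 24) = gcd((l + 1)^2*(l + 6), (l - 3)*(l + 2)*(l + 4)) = 1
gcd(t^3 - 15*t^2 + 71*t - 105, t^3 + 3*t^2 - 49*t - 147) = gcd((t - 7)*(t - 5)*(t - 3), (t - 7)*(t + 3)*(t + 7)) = t - 7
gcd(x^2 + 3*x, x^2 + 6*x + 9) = x + 3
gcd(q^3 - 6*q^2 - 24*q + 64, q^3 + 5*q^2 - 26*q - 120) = q + 4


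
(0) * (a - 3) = 0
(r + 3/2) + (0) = r + 3/2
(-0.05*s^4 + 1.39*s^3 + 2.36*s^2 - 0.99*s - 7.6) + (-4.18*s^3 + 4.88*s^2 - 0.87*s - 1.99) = -0.05*s^4 - 2.79*s^3 + 7.24*s^2 - 1.86*s - 9.59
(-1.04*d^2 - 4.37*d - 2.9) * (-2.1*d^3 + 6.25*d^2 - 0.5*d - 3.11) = 2.184*d^5 + 2.677*d^4 - 20.7025*d^3 - 12.7056*d^2 + 15.0407*d + 9.019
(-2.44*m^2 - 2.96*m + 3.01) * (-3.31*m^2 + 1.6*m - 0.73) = 8.0764*m^4 + 5.8936*m^3 - 12.9179*m^2 + 6.9768*m - 2.1973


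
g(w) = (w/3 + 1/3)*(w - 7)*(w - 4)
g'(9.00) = 26.67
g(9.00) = 33.33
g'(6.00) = 1.67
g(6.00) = -4.67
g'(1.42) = -1.78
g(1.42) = 11.61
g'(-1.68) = 19.69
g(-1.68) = -11.18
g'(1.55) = -2.26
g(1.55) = 11.35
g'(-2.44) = 27.89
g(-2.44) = -29.18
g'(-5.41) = 71.00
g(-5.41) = -171.66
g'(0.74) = 1.28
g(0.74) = 11.84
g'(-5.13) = 66.18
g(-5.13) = -152.46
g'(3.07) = -5.38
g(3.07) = 4.96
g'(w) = (w/3 + 1/3)*(w - 7) + (w/3 + 1/3)*(w - 4) + (w - 7)*(w - 4)/3 = w^2 - 20*w/3 + 17/3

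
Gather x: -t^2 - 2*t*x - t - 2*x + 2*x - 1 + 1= -t^2 - 2*t*x - t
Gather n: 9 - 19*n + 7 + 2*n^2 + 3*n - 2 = 2*n^2 - 16*n + 14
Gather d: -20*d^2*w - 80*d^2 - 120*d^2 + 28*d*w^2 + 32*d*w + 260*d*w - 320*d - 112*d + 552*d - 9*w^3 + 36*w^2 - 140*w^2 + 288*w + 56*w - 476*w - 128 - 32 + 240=d^2*(-20*w - 200) + d*(28*w^2 + 292*w + 120) - 9*w^3 - 104*w^2 - 132*w + 80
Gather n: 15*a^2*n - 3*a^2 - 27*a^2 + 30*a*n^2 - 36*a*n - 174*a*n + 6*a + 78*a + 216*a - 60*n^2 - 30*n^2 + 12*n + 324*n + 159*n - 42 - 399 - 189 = -30*a^2 + 300*a + n^2*(30*a - 90) + n*(15*a^2 - 210*a + 495) - 630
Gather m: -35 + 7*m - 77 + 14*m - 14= 21*m - 126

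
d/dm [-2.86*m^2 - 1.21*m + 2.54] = -5.72*m - 1.21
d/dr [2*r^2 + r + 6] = 4*r + 1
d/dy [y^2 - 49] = 2*y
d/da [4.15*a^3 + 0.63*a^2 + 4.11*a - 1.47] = 12.45*a^2 + 1.26*a + 4.11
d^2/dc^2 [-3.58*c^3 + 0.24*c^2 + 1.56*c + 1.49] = 0.48 - 21.48*c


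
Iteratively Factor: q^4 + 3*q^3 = (q + 3)*(q^3) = q*(q + 3)*(q^2) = q^2*(q + 3)*(q)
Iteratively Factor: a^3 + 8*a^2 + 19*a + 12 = (a + 3)*(a^2 + 5*a + 4) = (a + 3)*(a + 4)*(a + 1)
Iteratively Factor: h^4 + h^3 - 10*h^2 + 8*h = (h - 2)*(h^3 + 3*h^2 - 4*h) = h*(h - 2)*(h^2 + 3*h - 4) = h*(h - 2)*(h - 1)*(h + 4)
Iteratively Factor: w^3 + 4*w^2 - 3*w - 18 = (w + 3)*(w^2 + w - 6) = (w + 3)^2*(w - 2)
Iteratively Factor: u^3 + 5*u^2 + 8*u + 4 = (u + 1)*(u^2 + 4*u + 4) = (u + 1)*(u + 2)*(u + 2)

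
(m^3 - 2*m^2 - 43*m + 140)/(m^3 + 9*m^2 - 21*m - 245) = (m - 4)/(m + 7)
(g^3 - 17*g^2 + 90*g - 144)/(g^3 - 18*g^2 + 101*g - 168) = (g - 6)/(g - 7)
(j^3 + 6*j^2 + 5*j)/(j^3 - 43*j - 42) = j*(j + 5)/(j^2 - j - 42)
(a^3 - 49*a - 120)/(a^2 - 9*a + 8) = (a^2 + 8*a + 15)/(a - 1)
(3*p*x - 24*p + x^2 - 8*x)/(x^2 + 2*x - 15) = (3*p*x - 24*p + x^2 - 8*x)/(x^2 + 2*x - 15)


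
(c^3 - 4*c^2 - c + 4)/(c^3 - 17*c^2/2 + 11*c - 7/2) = 2*(c^2 - 3*c - 4)/(2*c^2 - 15*c + 7)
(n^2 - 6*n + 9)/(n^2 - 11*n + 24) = (n - 3)/(n - 8)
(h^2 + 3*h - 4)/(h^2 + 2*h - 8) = (h - 1)/(h - 2)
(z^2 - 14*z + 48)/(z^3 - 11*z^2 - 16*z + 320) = (z - 6)/(z^2 - 3*z - 40)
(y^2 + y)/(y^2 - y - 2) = y/(y - 2)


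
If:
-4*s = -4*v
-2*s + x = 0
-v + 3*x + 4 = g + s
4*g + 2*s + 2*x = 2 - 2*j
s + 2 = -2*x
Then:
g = 12/5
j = -13/5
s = -2/5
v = -2/5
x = -4/5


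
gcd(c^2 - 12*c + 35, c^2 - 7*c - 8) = 1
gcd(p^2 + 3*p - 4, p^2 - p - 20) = p + 4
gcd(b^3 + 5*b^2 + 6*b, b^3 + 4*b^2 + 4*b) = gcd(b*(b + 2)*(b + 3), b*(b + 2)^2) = b^2 + 2*b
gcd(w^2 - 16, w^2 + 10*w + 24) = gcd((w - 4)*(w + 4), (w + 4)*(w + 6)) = w + 4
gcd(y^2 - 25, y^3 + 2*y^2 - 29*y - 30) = y - 5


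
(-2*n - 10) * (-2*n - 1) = 4*n^2 + 22*n + 10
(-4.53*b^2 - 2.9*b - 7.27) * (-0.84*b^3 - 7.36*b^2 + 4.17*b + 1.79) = 3.8052*b^5 + 35.7768*b^4 + 8.5607*b^3 + 33.3055*b^2 - 35.5069*b - 13.0133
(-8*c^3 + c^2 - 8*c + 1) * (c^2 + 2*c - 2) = -8*c^5 - 15*c^4 + 10*c^3 - 17*c^2 + 18*c - 2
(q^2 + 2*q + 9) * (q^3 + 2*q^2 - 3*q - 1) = q^5 + 4*q^4 + 10*q^3 + 11*q^2 - 29*q - 9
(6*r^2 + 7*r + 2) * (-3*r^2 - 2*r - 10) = -18*r^4 - 33*r^3 - 80*r^2 - 74*r - 20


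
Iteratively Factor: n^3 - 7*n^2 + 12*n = (n - 4)*(n^2 - 3*n) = (n - 4)*(n - 3)*(n)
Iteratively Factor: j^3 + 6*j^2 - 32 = (j + 4)*(j^2 + 2*j - 8) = (j - 2)*(j + 4)*(j + 4)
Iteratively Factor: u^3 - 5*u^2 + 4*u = (u)*(u^2 - 5*u + 4) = u*(u - 4)*(u - 1)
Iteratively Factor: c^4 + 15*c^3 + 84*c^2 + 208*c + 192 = (c + 4)*(c^3 + 11*c^2 + 40*c + 48) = (c + 3)*(c + 4)*(c^2 + 8*c + 16) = (c + 3)*(c + 4)^2*(c + 4)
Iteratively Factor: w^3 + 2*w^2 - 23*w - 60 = (w - 5)*(w^2 + 7*w + 12) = (w - 5)*(w + 3)*(w + 4)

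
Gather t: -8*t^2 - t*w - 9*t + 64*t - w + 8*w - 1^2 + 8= -8*t^2 + t*(55 - w) + 7*w + 7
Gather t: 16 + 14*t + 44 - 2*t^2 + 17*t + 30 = -2*t^2 + 31*t + 90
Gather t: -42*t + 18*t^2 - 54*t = 18*t^2 - 96*t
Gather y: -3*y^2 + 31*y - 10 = -3*y^2 + 31*y - 10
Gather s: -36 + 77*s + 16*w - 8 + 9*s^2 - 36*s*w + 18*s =9*s^2 + s*(95 - 36*w) + 16*w - 44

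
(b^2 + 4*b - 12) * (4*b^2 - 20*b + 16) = 4*b^4 - 4*b^3 - 112*b^2 + 304*b - 192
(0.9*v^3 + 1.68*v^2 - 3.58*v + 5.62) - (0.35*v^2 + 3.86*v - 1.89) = 0.9*v^3 + 1.33*v^2 - 7.44*v + 7.51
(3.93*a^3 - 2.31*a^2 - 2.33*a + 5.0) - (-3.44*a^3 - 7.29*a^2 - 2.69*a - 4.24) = 7.37*a^3 + 4.98*a^2 + 0.36*a + 9.24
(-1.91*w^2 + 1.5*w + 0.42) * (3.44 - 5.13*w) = 9.7983*w^3 - 14.2654*w^2 + 3.0054*w + 1.4448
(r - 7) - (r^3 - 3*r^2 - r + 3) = -r^3 + 3*r^2 + 2*r - 10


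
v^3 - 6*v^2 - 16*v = v*(v - 8)*(v + 2)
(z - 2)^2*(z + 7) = z^3 + 3*z^2 - 24*z + 28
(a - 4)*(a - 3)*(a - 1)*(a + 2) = a^4 - 6*a^3 + 3*a^2 + 26*a - 24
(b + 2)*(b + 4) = b^2 + 6*b + 8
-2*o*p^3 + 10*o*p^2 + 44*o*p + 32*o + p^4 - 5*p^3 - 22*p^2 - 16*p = (-2*o + p)*(p - 8)*(p + 1)*(p + 2)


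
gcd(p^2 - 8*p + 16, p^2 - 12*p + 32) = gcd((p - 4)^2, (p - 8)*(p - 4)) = p - 4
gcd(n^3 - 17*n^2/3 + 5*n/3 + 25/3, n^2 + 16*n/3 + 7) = 1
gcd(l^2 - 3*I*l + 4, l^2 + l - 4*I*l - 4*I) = l - 4*I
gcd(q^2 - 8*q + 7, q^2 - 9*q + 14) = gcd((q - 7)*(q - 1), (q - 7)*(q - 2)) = q - 7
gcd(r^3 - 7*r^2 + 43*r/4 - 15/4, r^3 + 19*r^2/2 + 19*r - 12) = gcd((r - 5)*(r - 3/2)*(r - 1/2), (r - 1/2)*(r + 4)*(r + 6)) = r - 1/2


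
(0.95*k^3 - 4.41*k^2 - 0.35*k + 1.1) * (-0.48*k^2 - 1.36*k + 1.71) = -0.456*k^5 + 0.8248*k^4 + 7.7901*k^3 - 7.5931*k^2 - 2.0945*k + 1.881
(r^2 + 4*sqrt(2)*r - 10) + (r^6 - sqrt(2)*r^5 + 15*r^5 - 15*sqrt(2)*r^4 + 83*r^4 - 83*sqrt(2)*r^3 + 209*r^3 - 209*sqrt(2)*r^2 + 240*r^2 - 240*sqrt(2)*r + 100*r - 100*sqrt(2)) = r^6 - sqrt(2)*r^5 + 15*r^5 - 15*sqrt(2)*r^4 + 83*r^4 - 83*sqrt(2)*r^3 + 209*r^3 - 209*sqrt(2)*r^2 + 241*r^2 - 236*sqrt(2)*r + 100*r - 100*sqrt(2) - 10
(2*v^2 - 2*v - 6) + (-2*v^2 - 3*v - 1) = -5*v - 7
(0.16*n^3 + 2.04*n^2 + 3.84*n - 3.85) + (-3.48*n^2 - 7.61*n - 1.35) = 0.16*n^3 - 1.44*n^2 - 3.77*n - 5.2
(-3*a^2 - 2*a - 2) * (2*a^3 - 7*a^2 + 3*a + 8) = -6*a^5 + 17*a^4 + a^3 - 16*a^2 - 22*a - 16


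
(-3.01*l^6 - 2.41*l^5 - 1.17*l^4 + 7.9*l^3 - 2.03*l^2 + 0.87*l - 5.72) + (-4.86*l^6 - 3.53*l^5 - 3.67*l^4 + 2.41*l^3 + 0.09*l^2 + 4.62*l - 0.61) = -7.87*l^6 - 5.94*l^5 - 4.84*l^4 + 10.31*l^3 - 1.94*l^2 + 5.49*l - 6.33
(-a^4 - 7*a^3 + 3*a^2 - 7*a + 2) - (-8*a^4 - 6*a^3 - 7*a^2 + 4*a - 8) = 7*a^4 - a^3 + 10*a^2 - 11*a + 10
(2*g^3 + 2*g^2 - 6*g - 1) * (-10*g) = -20*g^4 - 20*g^3 + 60*g^2 + 10*g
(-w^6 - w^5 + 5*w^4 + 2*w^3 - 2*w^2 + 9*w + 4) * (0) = 0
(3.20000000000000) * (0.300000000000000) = 0.960000000000000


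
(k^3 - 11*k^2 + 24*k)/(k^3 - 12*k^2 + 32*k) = (k - 3)/(k - 4)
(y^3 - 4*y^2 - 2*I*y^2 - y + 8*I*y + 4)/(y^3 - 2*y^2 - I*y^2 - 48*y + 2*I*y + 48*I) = (y^2 - y*(4 + I) + 4*I)/(y^2 - 2*y - 48)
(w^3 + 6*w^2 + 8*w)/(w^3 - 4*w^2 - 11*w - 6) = w*(w^2 + 6*w + 8)/(w^3 - 4*w^2 - 11*w - 6)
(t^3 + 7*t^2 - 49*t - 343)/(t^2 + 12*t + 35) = (t^2 - 49)/(t + 5)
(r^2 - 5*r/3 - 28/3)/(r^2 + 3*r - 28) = (r + 7/3)/(r + 7)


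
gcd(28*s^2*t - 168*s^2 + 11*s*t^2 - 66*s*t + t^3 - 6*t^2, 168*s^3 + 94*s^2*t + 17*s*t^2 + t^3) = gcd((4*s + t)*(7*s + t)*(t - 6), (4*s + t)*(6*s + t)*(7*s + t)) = 28*s^2 + 11*s*t + t^2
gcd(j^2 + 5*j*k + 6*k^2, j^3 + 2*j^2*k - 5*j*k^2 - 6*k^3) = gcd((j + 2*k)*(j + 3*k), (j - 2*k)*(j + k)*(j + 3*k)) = j + 3*k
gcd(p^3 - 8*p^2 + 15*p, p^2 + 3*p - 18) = p - 3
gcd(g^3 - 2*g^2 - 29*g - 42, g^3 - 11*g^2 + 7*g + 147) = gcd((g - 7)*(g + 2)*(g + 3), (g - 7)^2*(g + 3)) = g^2 - 4*g - 21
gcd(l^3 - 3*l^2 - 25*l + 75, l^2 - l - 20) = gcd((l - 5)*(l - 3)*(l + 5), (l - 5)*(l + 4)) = l - 5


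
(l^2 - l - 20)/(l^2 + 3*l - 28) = (l^2 - l - 20)/(l^2 + 3*l - 28)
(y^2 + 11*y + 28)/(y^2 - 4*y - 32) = (y + 7)/(y - 8)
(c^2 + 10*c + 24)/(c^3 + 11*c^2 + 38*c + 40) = (c + 6)/(c^2 + 7*c + 10)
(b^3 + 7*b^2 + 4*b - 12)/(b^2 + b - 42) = (b^3 + 7*b^2 + 4*b - 12)/(b^2 + b - 42)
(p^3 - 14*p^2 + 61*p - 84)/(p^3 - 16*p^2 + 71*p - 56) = (p^2 - 7*p + 12)/(p^2 - 9*p + 8)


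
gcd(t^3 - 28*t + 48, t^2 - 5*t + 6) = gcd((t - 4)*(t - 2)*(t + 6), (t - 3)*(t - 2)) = t - 2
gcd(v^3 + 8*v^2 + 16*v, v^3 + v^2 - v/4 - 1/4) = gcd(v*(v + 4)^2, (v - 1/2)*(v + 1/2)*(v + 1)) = 1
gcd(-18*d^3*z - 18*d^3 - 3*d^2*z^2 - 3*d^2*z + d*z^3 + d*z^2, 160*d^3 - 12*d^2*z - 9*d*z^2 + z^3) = 1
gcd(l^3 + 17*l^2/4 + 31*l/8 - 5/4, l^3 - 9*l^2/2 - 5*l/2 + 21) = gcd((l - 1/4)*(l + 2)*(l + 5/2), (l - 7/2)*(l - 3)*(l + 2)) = l + 2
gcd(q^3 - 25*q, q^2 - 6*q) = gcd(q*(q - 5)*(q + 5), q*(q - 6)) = q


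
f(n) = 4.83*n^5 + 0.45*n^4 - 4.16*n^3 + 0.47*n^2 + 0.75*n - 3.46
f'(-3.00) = 1793.16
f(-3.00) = -1026.40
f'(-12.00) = 495856.35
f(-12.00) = -1185283.66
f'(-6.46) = 41046.48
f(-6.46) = -52422.29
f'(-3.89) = 5232.17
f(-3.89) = -3953.60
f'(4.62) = 10918.55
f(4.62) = 9970.99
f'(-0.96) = 7.27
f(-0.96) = -3.62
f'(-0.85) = 2.44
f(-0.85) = -3.11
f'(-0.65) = -1.32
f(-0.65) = -3.09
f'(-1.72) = 164.42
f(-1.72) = -50.96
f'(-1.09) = 16.66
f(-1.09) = -5.13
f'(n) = 24.15*n^4 + 1.8*n^3 - 12.48*n^2 + 0.94*n + 0.75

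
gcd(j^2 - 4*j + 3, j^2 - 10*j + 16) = 1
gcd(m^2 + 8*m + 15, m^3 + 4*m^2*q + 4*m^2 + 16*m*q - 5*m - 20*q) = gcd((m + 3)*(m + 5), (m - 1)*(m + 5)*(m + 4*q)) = m + 5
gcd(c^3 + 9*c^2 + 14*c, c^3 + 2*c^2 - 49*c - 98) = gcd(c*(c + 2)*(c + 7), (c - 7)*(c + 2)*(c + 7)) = c^2 + 9*c + 14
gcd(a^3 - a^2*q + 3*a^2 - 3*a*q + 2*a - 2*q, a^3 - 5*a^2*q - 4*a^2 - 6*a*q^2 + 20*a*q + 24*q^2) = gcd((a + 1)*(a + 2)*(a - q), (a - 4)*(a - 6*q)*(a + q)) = 1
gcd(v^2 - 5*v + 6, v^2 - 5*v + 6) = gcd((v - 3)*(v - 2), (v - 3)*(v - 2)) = v^2 - 5*v + 6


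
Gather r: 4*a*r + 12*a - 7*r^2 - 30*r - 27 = 12*a - 7*r^2 + r*(4*a - 30) - 27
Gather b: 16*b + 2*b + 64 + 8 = 18*b + 72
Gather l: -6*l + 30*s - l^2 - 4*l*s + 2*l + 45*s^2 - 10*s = -l^2 + l*(-4*s - 4) + 45*s^2 + 20*s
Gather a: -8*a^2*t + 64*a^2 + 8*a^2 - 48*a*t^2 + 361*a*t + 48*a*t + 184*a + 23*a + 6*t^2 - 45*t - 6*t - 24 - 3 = a^2*(72 - 8*t) + a*(-48*t^2 + 409*t + 207) + 6*t^2 - 51*t - 27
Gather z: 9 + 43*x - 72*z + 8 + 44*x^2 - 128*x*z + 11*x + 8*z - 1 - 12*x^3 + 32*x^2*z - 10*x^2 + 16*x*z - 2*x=-12*x^3 + 34*x^2 + 52*x + z*(32*x^2 - 112*x - 64) + 16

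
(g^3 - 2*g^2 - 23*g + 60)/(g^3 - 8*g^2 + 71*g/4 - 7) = 4*(g^2 + 2*g - 15)/(4*g^2 - 16*g + 7)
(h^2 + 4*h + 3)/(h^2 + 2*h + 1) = (h + 3)/(h + 1)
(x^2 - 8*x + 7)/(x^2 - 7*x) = (x - 1)/x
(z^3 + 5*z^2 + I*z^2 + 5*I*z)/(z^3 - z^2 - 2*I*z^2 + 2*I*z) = (z^2 + 5*z + I*z + 5*I)/(z^2 - z - 2*I*z + 2*I)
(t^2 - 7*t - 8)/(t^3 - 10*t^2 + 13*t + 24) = 1/(t - 3)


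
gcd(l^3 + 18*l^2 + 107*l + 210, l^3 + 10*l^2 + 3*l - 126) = l^2 + 13*l + 42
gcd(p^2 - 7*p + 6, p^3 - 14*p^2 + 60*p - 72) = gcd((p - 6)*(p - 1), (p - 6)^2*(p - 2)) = p - 6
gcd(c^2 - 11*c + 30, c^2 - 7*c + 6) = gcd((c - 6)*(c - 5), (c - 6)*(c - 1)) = c - 6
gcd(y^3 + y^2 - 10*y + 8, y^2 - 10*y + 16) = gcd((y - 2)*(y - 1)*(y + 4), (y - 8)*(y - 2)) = y - 2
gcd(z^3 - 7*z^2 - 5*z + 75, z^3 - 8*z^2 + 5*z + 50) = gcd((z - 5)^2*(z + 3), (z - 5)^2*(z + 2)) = z^2 - 10*z + 25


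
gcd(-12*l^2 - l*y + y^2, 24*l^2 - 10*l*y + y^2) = -4*l + y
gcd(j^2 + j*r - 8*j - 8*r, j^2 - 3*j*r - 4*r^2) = j + r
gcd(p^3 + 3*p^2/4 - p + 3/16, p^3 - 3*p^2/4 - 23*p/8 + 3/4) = p^2 + 5*p/4 - 3/8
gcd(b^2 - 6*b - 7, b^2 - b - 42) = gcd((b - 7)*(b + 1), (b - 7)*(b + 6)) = b - 7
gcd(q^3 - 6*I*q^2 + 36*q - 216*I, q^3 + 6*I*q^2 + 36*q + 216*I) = q^2 + 36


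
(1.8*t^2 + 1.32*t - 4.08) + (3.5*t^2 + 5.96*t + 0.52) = 5.3*t^2 + 7.28*t - 3.56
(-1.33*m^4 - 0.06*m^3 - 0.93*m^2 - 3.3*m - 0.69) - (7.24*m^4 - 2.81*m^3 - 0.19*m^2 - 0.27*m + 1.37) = -8.57*m^4 + 2.75*m^3 - 0.74*m^2 - 3.03*m - 2.06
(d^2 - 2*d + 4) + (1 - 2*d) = d^2 - 4*d + 5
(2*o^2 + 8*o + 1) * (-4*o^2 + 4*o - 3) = -8*o^4 - 24*o^3 + 22*o^2 - 20*o - 3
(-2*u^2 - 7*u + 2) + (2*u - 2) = -2*u^2 - 5*u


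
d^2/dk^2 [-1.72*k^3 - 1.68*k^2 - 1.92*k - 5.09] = -10.32*k - 3.36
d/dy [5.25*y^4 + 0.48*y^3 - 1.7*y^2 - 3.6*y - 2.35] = 21.0*y^3 + 1.44*y^2 - 3.4*y - 3.6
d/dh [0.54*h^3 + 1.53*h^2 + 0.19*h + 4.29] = 1.62*h^2 + 3.06*h + 0.19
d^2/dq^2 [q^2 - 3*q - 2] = 2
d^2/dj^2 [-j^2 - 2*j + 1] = -2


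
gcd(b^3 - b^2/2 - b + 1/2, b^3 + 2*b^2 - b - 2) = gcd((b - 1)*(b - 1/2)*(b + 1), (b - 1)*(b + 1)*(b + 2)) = b^2 - 1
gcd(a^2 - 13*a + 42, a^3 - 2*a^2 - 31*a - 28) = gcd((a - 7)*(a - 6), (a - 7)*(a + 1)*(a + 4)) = a - 7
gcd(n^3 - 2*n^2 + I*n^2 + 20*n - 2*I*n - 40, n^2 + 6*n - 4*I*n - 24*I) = n - 4*I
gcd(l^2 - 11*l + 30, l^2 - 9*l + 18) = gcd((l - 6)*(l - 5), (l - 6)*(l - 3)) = l - 6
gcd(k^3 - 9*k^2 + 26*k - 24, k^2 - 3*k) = k - 3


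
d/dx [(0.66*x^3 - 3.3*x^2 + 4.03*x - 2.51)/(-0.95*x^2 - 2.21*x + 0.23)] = (-0.627*x^4 - 2.9172*x^3 + 11.5769*x^2 - 6.287*x - 4.6202)/(0.9025*x^4 + 4.199*x^3 + 4.4471*x^2 - 1.0166*x + 0.0529)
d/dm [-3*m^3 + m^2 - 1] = m*(2 - 9*m)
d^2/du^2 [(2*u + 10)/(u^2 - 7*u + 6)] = 4*((2 - 3*u)*(u^2 - 7*u + 6) + (u + 5)*(2*u - 7)^2)/(u^2 - 7*u + 6)^3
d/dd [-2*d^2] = -4*d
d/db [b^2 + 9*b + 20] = 2*b + 9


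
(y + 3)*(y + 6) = y^2 + 9*y + 18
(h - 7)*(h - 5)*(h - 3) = h^3 - 15*h^2 + 71*h - 105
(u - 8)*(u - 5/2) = u^2 - 21*u/2 + 20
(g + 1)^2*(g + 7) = g^3 + 9*g^2 + 15*g + 7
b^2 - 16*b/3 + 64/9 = (b - 8/3)^2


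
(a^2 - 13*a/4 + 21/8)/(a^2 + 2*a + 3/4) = (8*a^2 - 26*a + 21)/(2*(4*a^2 + 8*a + 3))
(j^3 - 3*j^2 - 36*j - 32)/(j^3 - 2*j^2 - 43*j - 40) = (j + 4)/(j + 5)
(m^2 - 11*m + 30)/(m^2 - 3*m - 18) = (m - 5)/(m + 3)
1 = 1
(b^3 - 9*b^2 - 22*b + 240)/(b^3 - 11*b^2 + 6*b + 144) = (b + 5)/(b + 3)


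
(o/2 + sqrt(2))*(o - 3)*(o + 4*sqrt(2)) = o^3/2 - 3*o^2/2 + 3*sqrt(2)*o^2 - 9*sqrt(2)*o + 8*o - 24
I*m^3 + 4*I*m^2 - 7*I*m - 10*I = (m - 2)*(m + 5)*(I*m + I)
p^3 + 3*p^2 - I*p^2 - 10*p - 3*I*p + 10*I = (p - 2)*(p + 5)*(p - I)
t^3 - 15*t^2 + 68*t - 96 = (t - 8)*(t - 4)*(t - 3)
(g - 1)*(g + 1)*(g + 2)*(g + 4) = g^4 + 6*g^3 + 7*g^2 - 6*g - 8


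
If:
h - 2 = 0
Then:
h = 2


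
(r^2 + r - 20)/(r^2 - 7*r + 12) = (r + 5)/(r - 3)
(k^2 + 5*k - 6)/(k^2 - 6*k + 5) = (k + 6)/(k - 5)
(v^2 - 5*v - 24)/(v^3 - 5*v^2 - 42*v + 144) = (v + 3)/(v^2 + 3*v - 18)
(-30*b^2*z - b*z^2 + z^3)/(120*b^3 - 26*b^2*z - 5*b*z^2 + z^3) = z/(-4*b + z)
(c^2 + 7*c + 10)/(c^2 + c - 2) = (c + 5)/(c - 1)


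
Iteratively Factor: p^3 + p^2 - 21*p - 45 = (p - 5)*(p^2 + 6*p + 9) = (p - 5)*(p + 3)*(p + 3)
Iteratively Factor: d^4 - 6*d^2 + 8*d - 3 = (d + 3)*(d^3 - 3*d^2 + 3*d - 1) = (d - 1)*(d + 3)*(d^2 - 2*d + 1) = (d - 1)^2*(d + 3)*(d - 1)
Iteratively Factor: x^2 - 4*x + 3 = (x - 3)*(x - 1)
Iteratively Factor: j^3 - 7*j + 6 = (j - 1)*(j^2 + j - 6) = (j - 2)*(j - 1)*(j + 3)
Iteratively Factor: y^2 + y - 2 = (y - 1)*(y + 2)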